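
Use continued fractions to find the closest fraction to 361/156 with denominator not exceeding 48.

81/35

Expand x = 361/156 as a continued fraction with the Euclidean algorithm:
  361 = 2*156 + 49, so a_0 = 2.
  156 = 3*49 + 9, so a_1 = 3.
  49 = 5*9 + 4, so a_2 = 5.
  9 = 2*4 + 1, so a_3 = 2.
  4 = 4*1 + 0, so a_4 = 4.
so x = [2; 3, 5, 2, 4].
Convergents (p_i = a_i*p_{i-1} + p_{i-2}, q_i = a_i*q_{i-1} + q_{i-2} with p_{-2}=0, p_{-1}=1, q_{-2}=1, q_{-1}=0), until the denominator exceeds 48:
  i=0: a_0=2, p_0 = 2*1 + 0 = 2, q_0 = 2*0 + 1 = 1.
  i=1: a_1=3, p_1 = 3*2 + 1 = 7, q_1 = 3*1 + 0 = 3.
  i=2: a_2=5, p_2 = 5*7 + 2 = 37, q_2 = 5*3 + 1 = 16.
  i=3: a_3=2, p_3 = 2*37 + 7 = 81, q_3 = 2*16 + 3 = 35.
  i=4: a_4=4, p_4 = 4*81 + 37 = 361, q_4 = 4*35 + 16 = 156.
q_4 = 156 > 48, so the last convergent with denominator <= 48 is p_3/q_3 = 81/35.
The closest fraction with denominator <= 48 is either p_3/q_3 or the intermediate fraction (k*p_3 + p_2)/(k*q_3 + q_2) with the largest k >= 1 whose denominator stays <= 48; these approach x as k grows, and every other convergent or intermediate fraction in range is farther away.
Largest k: floor((48 - q_2)/q_3) = floor((48 - 16)/35) = 0.
Since k = 0, no intermediate fraction beyond p_3/q_3 has denominator <= 48, so the convergent 81/35 is the closest (its error is |361*35 - 81*156|/(156*35) = 1/5460).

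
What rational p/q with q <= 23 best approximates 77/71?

Expand x = 77/71 as a continued fraction with the Euclidean algorithm:
  77 = 1*71 + 6, so a_0 = 1.
  71 = 11*6 + 5, so a_1 = 11.
  6 = 1*5 + 1, so a_2 = 1.
  5 = 5*1 + 0, so a_3 = 5.
so x = [1; 11, 1, 5].
Convergents (p_i = a_i*p_{i-1} + p_{i-2}, q_i = a_i*q_{i-1} + q_{i-2} with p_{-2}=0, p_{-1}=1, q_{-2}=1, q_{-1}=0), until the denominator exceeds 23:
  i=0: a_0=1, p_0 = 1*1 + 0 = 1, q_0 = 1*0 + 1 = 1.
  i=1: a_1=11, p_1 = 11*1 + 1 = 12, q_1 = 11*1 + 0 = 11.
  i=2: a_2=1, p_2 = 1*12 + 1 = 13, q_2 = 1*11 + 1 = 12.
  i=3: a_3=5, p_3 = 5*13 + 12 = 77, q_3 = 5*12 + 11 = 71.
q_3 = 71 > 23, so the last convergent with denominator <= 23 is p_2/q_2 = 13/12.
The closest fraction with denominator <= 23 is either p_2/q_2 or the intermediate fraction (k*p_2 + p_1)/(k*q_2 + q_1) with the largest k >= 1 whose denominator stays <= 23; these approach x as k grows, and every other convergent or intermediate fraction in range is farther away.
Largest k: floor((23 - q_1)/q_2) = floor((23 - 11)/12) = 1.
That gives (1*13 + 12)/(1*12 + 11) = 25/23.
Compare the errors: |x - 13/12| = |77*12 - 13*71|/(71*12) = 1/852, and |x - 25/23| = |77*23 - 25*71|/(71*23) = 4/1633.
Cross-multiplying, 1*1633 = 1633 < 3408 = 4*852, so 1/852 is smaller: the convergent 13/12 is closer to x than 25/23.

13/12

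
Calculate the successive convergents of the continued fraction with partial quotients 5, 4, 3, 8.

5/1, 21/4, 68/13, 565/108

Using the convergent recurrence p_i = a_i*p_{i-1} + p_{i-2}, q_i = a_i*q_{i-1} + q_{i-2} with p_{-2}=0, p_{-1}=1, q_{-2}=1, q_{-1}=0:
  i=0: a_0=5, p_0 = 5*1 + 0 = 5, q_0 = 5*0 + 1 = 1.
  i=1: a_1=4, p_1 = 4*5 + 1 = 21, q_1 = 4*1 + 0 = 4.
  i=2: a_2=3, p_2 = 3*21 + 5 = 68, q_2 = 3*4 + 1 = 13.
  i=3: a_3=8, p_3 = 8*68 + 21 = 565, q_3 = 8*13 + 4 = 108.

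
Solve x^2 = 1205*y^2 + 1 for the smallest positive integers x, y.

(x, y) = (7174089, 206668)

First expand sqrt(1205) as a continued fraction. With x_i = (sqrt(1205) + m_i)/d_i and (m_0, d_0) = (0, 1): a_0 = floor(sqrt(1205)) = 34, since 34^2 = 1156 <= 1205 < 1225 = 35^2.
Iterate m_{i+1} = d_i*a_i - m_i, d_{i+1} = (1205 - m_{i+1}^2)/d_i, a_{i+1} = floor((a_0 + m_{i+1})/d_{i+1}):
  m_1 = 1*34 - 0 = 34, d_1 = (1205 - 34^2)/1 = 49/1 = 49, a_1 = floor((34 + 34)/49) = 1.
  m_2 = 49*1 - 34 = 15, d_2 = (1205 - 15^2)/49 = 980/49 = 20, a_2 = floor((34 + 15)/20) = 2.
  m_3 = 20*2 - 15 = 25, d_3 = (1205 - 25^2)/20 = 580/20 = 29, a_3 = floor((34 + 25)/29) = 2.
  m_4 = 29*2 - 25 = 33, d_4 = (1205 - 33^2)/29 = 116/29 = 4, a_4 = floor((34 + 33)/4) = 16.
  m_5 = 4*16 - 33 = 31, d_5 = (1205 - 31^2)/4 = 244/4 = 61, a_5 = floor((34 + 31)/61) = 1.
  m_6 = 61*1 - 31 = 30, d_6 = (1205 - 30^2)/61 = 305/61 = 5, a_6 = floor((34 + 30)/5) = 12.
  m_7 = 5*12 - 30 = 30, d_7 = (1205 - 30^2)/5 = 305/5 = 61, a_7 = floor((34 + 30)/61) = 1.
  m_8 = 61*1 - 30 = 31, d_8 = (1205 - 31^2)/61 = 244/61 = 4, a_8 = floor((34 + 31)/4) = 16.
  m_9 = 4*16 - 31 = 33, d_9 = (1205 - 33^2)/4 = 116/4 = 29, a_9 = floor((34 + 33)/29) = 2.
  m_10 = 29*2 - 33 = 25, d_10 = (1205 - 25^2)/29 = 580/29 = 20, a_10 = floor((34 + 25)/20) = 2.
  m_11 = 20*2 - 25 = 15, d_11 = (1205 - 15^2)/20 = 980/20 = 49, a_11 = floor((34 + 15)/49) = 1.
  m_12 = 49*1 - 15 = 34, d_12 = (1205 - 34^2)/49 = 49/49 = 1, a_12 = floor((34 + 34)/1) = 68.
  m_13 = 1*68 - 34 = 34, d_13 = (1205 - 34^2)/1 = 49/1 = 49: (m_13, d_13) = (m_1, d_1) = (34, 49), so from here the quotients repeat a_1, ..., a_12; the period length is 12.
So sqrt(1205) = [34; (1, 2, 2, 16, 1, 12, 1, 16, 2, 2, 1, 68)] with period length k = 12.
k is even, so the fundamental solution of x^2 - 1205y^2 = 1 is (p_{k-1}, q_{k-1}) = (p_11, q_11); compute convergents through index 11.
Convergents (p_i = a_i*p_{i-1} + p_{i-2}, q_i = a_i*q_{i-1} + q_{i-2} with p_{-2}=0, p_{-1}=1, q_{-2}=1, q_{-1}=0):
  i=0: a_0=34, p_0 = 34*1 + 0 = 34, q_0 = 34*0 + 1 = 1.
  i=1: a_1=1, p_1 = 1*34 + 1 = 35, q_1 = 1*1 + 0 = 1.
  i=2: a_2=2, p_2 = 2*35 + 34 = 104, q_2 = 2*1 + 1 = 3.
  i=3: a_3=2, p_3 = 2*104 + 35 = 243, q_3 = 2*3 + 1 = 7.
  i=4: a_4=16, p_4 = 16*243 + 104 = 3992, q_4 = 16*7 + 3 = 115.
  i=5: a_5=1, p_5 = 1*3992 + 243 = 4235, q_5 = 1*115 + 7 = 122.
  i=6: a_6=12, p_6 = 12*4235 + 3992 = 54812, q_6 = 12*122 + 115 = 1579.
  i=7: a_7=1, p_7 = 1*54812 + 4235 = 59047, q_7 = 1*1579 + 122 = 1701.
  i=8: a_8=16, p_8 = 16*59047 + 54812 = 999564, q_8 = 16*1701 + 1579 = 28795.
  i=9: a_9=2, p_9 = 2*999564 + 59047 = 2058175, q_9 = 2*28795 + 1701 = 59291.
  i=10: a_10=2, p_10 = 2*2058175 + 999564 = 5115914, q_10 = 2*59291 + 28795 = 147377.
  i=11: a_11=1, p_11 = 1*5115914 + 2058175 = 7174089, q_11 = 1*147377 + 59291 = 206668.
Check: 7174089^2 - 1205*206668^2 = 51467552979921 - 51467552979920 = 1, so (x, y) = (7174089, 206668) solves the equation, and by the theorem it is the least positive solution.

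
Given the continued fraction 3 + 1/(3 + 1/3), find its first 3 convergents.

Using the convergent recurrence p_i = a_i*p_{i-1} + p_{i-2}, q_i = a_i*q_{i-1} + q_{i-2} with p_{-2}=0, p_{-1}=1, q_{-2}=1, q_{-1}=0:
  i=0: a_0=3, p_0 = 3*1 + 0 = 3, q_0 = 3*0 + 1 = 1.
  i=1: a_1=3, p_1 = 3*3 + 1 = 10, q_1 = 3*1 + 0 = 3.
  i=2: a_2=3, p_2 = 3*10 + 3 = 33, q_2 = 3*3 + 1 = 10.

3/1, 10/3, 33/10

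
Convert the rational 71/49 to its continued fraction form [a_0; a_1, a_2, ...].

Run the Euclidean algorithm on 71 and 49; the successive quotients are the partial quotients a_0, a_1, ... (each step inverts the fractional part left over by the previous one):
  71 = 1*49 + 22, so a_0 = 1.
  49 = 2*22 + 5, so a_1 = 2.
  22 = 4*5 + 2, so a_2 = 4.
  5 = 2*2 + 1, so a_3 = 2.
  2 = 2*1 + 0, so a_4 = 2.
The remainder reaches 0 after 5 divisions, so the expansion has 5 partial quotients, read off in order.

[1; 2, 4, 2, 2]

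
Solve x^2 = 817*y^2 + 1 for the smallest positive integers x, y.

First expand sqrt(817) as a continued fraction. With x_i = (sqrt(817) + m_i)/d_i and (m_0, d_0) = (0, 1): a_0 = floor(sqrt(817)) = 28, since 28^2 = 784 <= 817 < 841 = 29^2.
Iterate m_{i+1} = d_i*a_i - m_i, d_{i+1} = (817 - m_{i+1}^2)/d_i, a_{i+1} = floor((a_0 + m_{i+1})/d_{i+1}):
  m_1 = 1*28 - 0 = 28, d_1 = (817 - 28^2)/1 = 33/1 = 33, a_1 = floor((28 + 28)/33) = 1.
  m_2 = 33*1 - 28 = 5, d_2 = (817 - 5^2)/33 = 792/33 = 24, a_2 = floor((28 + 5)/24) = 1.
  m_3 = 24*1 - 5 = 19, d_3 = (817 - 19^2)/24 = 456/24 = 19, a_3 = floor((28 + 19)/19) = 2.
  m_4 = 19*2 - 19 = 19, d_4 = (817 - 19^2)/19 = 456/19 = 24, a_4 = floor((28 + 19)/24) = 1.
  m_5 = 24*1 - 19 = 5, d_5 = (817 - 5^2)/24 = 792/24 = 33, a_5 = floor((28 + 5)/33) = 1.
  m_6 = 33*1 - 5 = 28, d_6 = (817 - 28^2)/33 = 33/33 = 1, a_6 = floor((28 + 28)/1) = 56.
  m_7 = 1*56 - 28 = 28, d_7 = (817 - 28^2)/1 = 33/1 = 33: (m_7, d_7) = (m_1, d_1) = (28, 33), so from here the quotients repeat a_1, ..., a_6; the period length is 6.
So sqrt(817) = [28; (1, 1, 2, 1, 1, 56)] with period length k = 6.
k is even, so the fundamental solution of x^2 - 817y^2 = 1 is (p_{k-1}, q_{k-1}) = (p_5, q_5); compute convergents through index 5.
Convergents (p_i = a_i*p_{i-1} + p_{i-2}, q_i = a_i*q_{i-1} + q_{i-2} with p_{-2}=0, p_{-1}=1, q_{-2}=1, q_{-1}=0):
  i=0: a_0=28, p_0 = 28*1 + 0 = 28, q_0 = 28*0 + 1 = 1.
  i=1: a_1=1, p_1 = 1*28 + 1 = 29, q_1 = 1*1 + 0 = 1.
  i=2: a_2=1, p_2 = 1*29 + 28 = 57, q_2 = 1*1 + 1 = 2.
  i=3: a_3=2, p_3 = 2*57 + 29 = 143, q_3 = 2*2 + 1 = 5.
  i=4: a_4=1, p_4 = 1*143 + 57 = 200, q_4 = 1*5 + 2 = 7.
  i=5: a_5=1, p_5 = 1*200 + 143 = 343, q_5 = 1*7 + 5 = 12.
Check: 343^2 - 817*12^2 = 117649 - 117648 = 1, so (x, y) = (343, 12) solves the equation, and by the theorem it is the least positive solution.

(x, y) = (343, 12)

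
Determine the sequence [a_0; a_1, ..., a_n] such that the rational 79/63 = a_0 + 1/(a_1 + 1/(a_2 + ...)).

[1; 3, 1, 15]

Run the Euclidean algorithm on 79 and 63; the successive quotients are the partial quotients a_0, a_1, ... (each step inverts the fractional part left over by the previous one):
  79 = 1*63 + 16, so a_0 = 1.
  63 = 3*16 + 15, so a_1 = 3.
  16 = 1*15 + 1, so a_2 = 1.
  15 = 15*1 + 0, so a_3 = 15.
The remainder reaches 0 after 4 divisions, so the expansion has 4 partial quotients, read off in order.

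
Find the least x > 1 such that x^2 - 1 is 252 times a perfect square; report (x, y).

(x, y) = (127, 8)

First expand sqrt(252) as a continued fraction. With x_i = (sqrt(252) + m_i)/d_i and (m_0, d_0) = (0, 1): a_0 = floor(sqrt(252)) = 15, since 15^2 = 225 <= 252 < 256 = 16^2.
Iterate m_{i+1} = d_i*a_i - m_i, d_{i+1} = (252 - m_{i+1}^2)/d_i, a_{i+1} = floor((a_0 + m_{i+1})/d_{i+1}):
  m_1 = 1*15 - 0 = 15, d_1 = (252 - 15^2)/1 = 27/1 = 27, a_1 = floor((15 + 15)/27) = 1.
  m_2 = 27*1 - 15 = 12, d_2 = (252 - 12^2)/27 = 108/27 = 4, a_2 = floor((15 + 12)/4) = 6.
  m_3 = 4*6 - 12 = 12, d_3 = (252 - 12^2)/4 = 108/4 = 27, a_3 = floor((15 + 12)/27) = 1.
  m_4 = 27*1 - 12 = 15, d_4 = (252 - 15^2)/27 = 27/27 = 1, a_4 = floor((15 + 15)/1) = 30.
  m_5 = 1*30 - 15 = 15, d_5 = (252 - 15^2)/1 = 27/1 = 27: (m_5, d_5) = (m_1, d_1) = (15, 27), so from here the quotients repeat a_1, ..., a_4; the period length is 4.
So sqrt(252) = [15; (1, 6, 1, 30)] with period length k = 4.
k is even, so the fundamental solution of x^2 - 252y^2 = 1 is (p_{k-1}, q_{k-1}) = (p_3, q_3); compute convergents through index 3.
Convergents (p_i = a_i*p_{i-1} + p_{i-2}, q_i = a_i*q_{i-1} + q_{i-2} with p_{-2}=0, p_{-1}=1, q_{-2}=1, q_{-1}=0):
  i=0: a_0=15, p_0 = 15*1 + 0 = 15, q_0 = 15*0 + 1 = 1.
  i=1: a_1=1, p_1 = 1*15 + 1 = 16, q_1 = 1*1 + 0 = 1.
  i=2: a_2=6, p_2 = 6*16 + 15 = 111, q_2 = 6*1 + 1 = 7.
  i=3: a_3=1, p_3 = 1*111 + 16 = 127, q_3 = 1*7 + 1 = 8.
Check: 127^2 - 252*8^2 = 16129 - 16128 = 1, so (x, y) = (127, 8) solves the equation, and by the theorem it is the least positive solution.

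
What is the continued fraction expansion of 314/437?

Run the Euclidean algorithm on 314 and 437; the successive quotients are the partial quotients a_0, a_1, ... (each step inverts the fractional part left over by the previous one):
  314 = 0*437 + 314, so a_0 = 0.
  437 = 1*314 + 123, so a_1 = 1.
  314 = 2*123 + 68, so a_2 = 2.
  123 = 1*68 + 55, so a_3 = 1.
  68 = 1*55 + 13, so a_4 = 1.
  55 = 4*13 + 3, so a_5 = 4.
  13 = 4*3 + 1, so a_6 = 4.
  3 = 3*1 + 0, so a_7 = 3.
The remainder reaches 0 after 8 divisions, so the expansion has 8 partial quotients, read off in order.

[0; 1, 2, 1, 1, 4, 4, 3]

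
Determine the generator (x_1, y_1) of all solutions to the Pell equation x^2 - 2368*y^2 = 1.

First expand sqrt(2368) as a continued fraction. With x_i = (sqrt(2368) + m_i)/d_i and (m_0, d_0) = (0, 1): a_0 = floor(sqrt(2368)) = 48, since 48^2 = 2304 <= 2368 < 2401 = 49^2.
Iterate m_{i+1} = d_i*a_i - m_i, d_{i+1} = (2368 - m_{i+1}^2)/d_i, a_{i+1} = floor((a_0 + m_{i+1})/d_{i+1}):
  m_1 = 1*48 - 0 = 48, d_1 = (2368 - 48^2)/1 = 64/1 = 64, a_1 = floor((48 + 48)/64) = 1.
  m_2 = 64*1 - 48 = 16, d_2 = (2368 - 16^2)/64 = 2112/64 = 33, a_2 = floor((48 + 16)/33) = 1.
  m_3 = 33*1 - 16 = 17, d_3 = (2368 - 17^2)/33 = 2079/33 = 63, a_3 = floor((48 + 17)/63) = 1.
  m_4 = 63*1 - 17 = 46, d_4 = (2368 - 46^2)/63 = 252/63 = 4, a_4 = floor((48 + 46)/4) = 23.
  m_5 = 4*23 - 46 = 46, d_5 = (2368 - 46^2)/4 = 252/4 = 63, a_5 = floor((48 + 46)/63) = 1.
  m_6 = 63*1 - 46 = 17, d_6 = (2368 - 17^2)/63 = 2079/63 = 33, a_6 = floor((48 + 17)/33) = 1.
  m_7 = 33*1 - 17 = 16, d_7 = (2368 - 16^2)/33 = 2112/33 = 64, a_7 = floor((48 + 16)/64) = 1.
  m_8 = 64*1 - 16 = 48, d_8 = (2368 - 48^2)/64 = 64/64 = 1, a_8 = floor((48 + 48)/1) = 96.
  m_9 = 1*96 - 48 = 48, d_9 = (2368 - 48^2)/1 = 64/1 = 64: (m_9, d_9) = (m_1, d_1) = (48, 64), so from here the quotients repeat a_1, ..., a_8; the period length is 8.
So sqrt(2368) = [48; (1, 1, 1, 23, 1, 1, 1, 96)] with period length k = 8.
k is even, so the fundamental solution of x^2 - 2368y^2 = 1 is (p_{k-1}, q_{k-1}) = (p_7, q_7); compute convergents through index 7.
Convergents (p_i = a_i*p_{i-1} + p_{i-2}, q_i = a_i*q_{i-1} + q_{i-2} with p_{-2}=0, p_{-1}=1, q_{-2}=1, q_{-1}=0):
  i=0: a_0=48, p_0 = 48*1 + 0 = 48, q_0 = 48*0 + 1 = 1.
  i=1: a_1=1, p_1 = 1*48 + 1 = 49, q_1 = 1*1 + 0 = 1.
  i=2: a_2=1, p_2 = 1*49 + 48 = 97, q_2 = 1*1 + 1 = 2.
  i=3: a_3=1, p_3 = 1*97 + 49 = 146, q_3 = 1*2 + 1 = 3.
  i=4: a_4=23, p_4 = 23*146 + 97 = 3455, q_4 = 23*3 + 2 = 71.
  i=5: a_5=1, p_5 = 1*3455 + 146 = 3601, q_5 = 1*71 + 3 = 74.
  i=6: a_6=1, p_6 = 1*3601 + 3455 = 7056, q_6 = 1*74 + 71 = 145.
  i=7: a_7=1, p_7 = 1*7056 + 3601 = 10657, q_7 = 1*145 + 74 = 219.
Check: 10657^2 - 2368*219^2 = 113571649 - 113571648 = 1, so (x, y) = (10657, 219) solves the equation, and by the theorem it is the least positive solution.

(x, y) = (10657, 219)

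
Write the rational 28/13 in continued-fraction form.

Run the Euclidean algorithm on 28 and 13; the successive quotients are the partial quotients a_0, a_1, ... (each step inverts the fractional part left over by the previous one):
  28 = 2*13 + 2, so a_0 = 2.
  13 = 6*2 + 1, so a_1 = 6.
  2 = 2*1 + 0, so a_2 = 2.
The remainder reaches 0 after 3 divisions, so the expansion has 3 partial quotients, read off in order.

[2; 6, 2]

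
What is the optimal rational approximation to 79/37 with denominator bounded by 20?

Expand x = 79/37 as a continued fraction with the Euclidean algorithm:
  79 = 2*37 + 5, so a_0 = 2.
  37 = 7*5 + 2, so a_1 = 7.
  5 = 2*2 + 1, so a_2 = 2.
  2 = 2*1 + 0, so a_3 = 2.
so x = [2; 7, 2, 2].
Convergents (p_i = a_i*p_{i-1} + p_{i-2}, q_i = a_i*q_{i-1} + q_{i-2} with p_{-2}=0, p_{-1}=1, q_{-2}=1, q_{-1}=0), until the denominator exceeds 20:
  i=0: a_0=2, p_0 = 2*1 + 0 = 2, q_0 = 2*0 + 1 = 1.
  i=1: a_1=7, p_1 = 7*2 + 1 = 15, q_1 = 7*1 + 0 = 7.
  i=2: a_2=2, p_2 = 2*15 + 2 = 32, q_2 = 2*7 + 1 = 15.
  i=3: a_3=2, p_3 = 2*32 + 15 = 79, q_3 = 2*15 + 7 = 37.
q_3 = 37 > 20, so the last convergent with denominator <= 20 is p_2/q_2 = 32/15.
The closest fraction with denominator <= 20 is either p_2/q_2 or the intermediate fraction (k*p_2 + p_1)/(k*q_2 + q_1) with the largest k >= 1 whose denominator stays <= 20; these approach x as k grows, and every other convergent or intermediate fraction in range is farther away.
Largest k: floor((20 - q_1)/q_2) = floor((20 - 7)/15) = 0.
Since k = 0, no intermediate fraction beyond p_2/q_2 has denominator <= 20, so the convergent 32/15 is the closest (its error is |79*15 - 32*37|/(37*15) = 1/555).

32/15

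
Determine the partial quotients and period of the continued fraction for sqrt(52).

Write x_i = (sqrt(52) + m_i)/d_i with (m_0, d_0) = (0, 1). a_0 = floor(sqrt(52)) = 7, since 7^2 = 49 <= 52 < 64 = 8^2.
Iterate m_{i+1} = d_i*a_i - m_i, d_{i+1} = (52 - m_{i+1}^2)/d_i, a_{i+1} = floor((a_0 + m_{i+1})/d_{i+1}):
  m_1 = 1*7 - 0 = 7, d_1 = (52 - 7^2)/1 = 3/1 = 3, a_1 = floor((7 + 7)/3) = 4.
  m_2 = 3*4 - 7 = 5, d_2 = (52 - 5^2)/3 = 27/3 = 9, a_2 = floor((7 + 5)/9) = 1.
  m_3 = 9*1 - 5 = 4, d_3 = (52 - 4^2)/9 = 36/9 = 4, a_3 = floor((7 + 4)/4) = 2.
  m_4 = 4*2 - 4 = 4, d_4 = (52 - 4^2)/4 = 36/4 = 9, a_4 = floor((7 + 4)/9) = 1.
  m_5 = 9*1 - 4 = 5, d_5 = (52 - 5^2)/9 = 27/9 = 3, a_5 = floor((7 + 5)/3) = 4.
  m_6 = 3*4 - 5 = 7, d_6 = (52 - 7^2)/3 = 3/3 = 1, a_6 = floor((7 + 7)/1) = 14.
  m_7 = 1*14 - 7 = 7, d_7 = (52 - 7^2)/1 = 3/1 = 3: (m_7, d_7) = (m_1, d_1) = (7, 3), so from here the quotients repeat a_1, ..., a_6; the period length is 6.
Hence the expansion of sqrt(52) is a_0 = 7 followed by the repeating block 4, 1, 2, 1, 4, 14 (period 6).

[7; (4, 1, 2, 1, 4, 14)]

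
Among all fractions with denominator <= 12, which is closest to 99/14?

Expand x = 99/14 as a continued fraction with the Euclidean algorithm:
  99 = 7*14 + 1, so a_0 = 7.
  14 = 14*1 + 0, so a_1 = 14.
so x = [7; 14].
Convergents (p_i = a_i*p_{i-1} + p_{i-2}, q_i = a_i*q_{i-1} + q_{i-2} with p_{-2}=0, p_{-1}=1, q_{-2}=1, q_{-1}=0), until the denominator exceeds 12:
  i=0: a_0=7, p_0 = 7*1 + 0 = 7, q_0 = 7*0 + 1 = 1.
  i=1: a_1=14, p_1 = 14*7 + 1 = 99, q_1 = 14*1 + 0 = 14.
q_1 = 14 > 12, so the last convergent with denominator <= 12 is p_0/q_0 = 7/1.
The closest fraction with denominator <= 12 is either p_0/q_0 or the intermediate fraction (k*p_0 + p_{-1})/(k*q_0 + q_{-1}) with the largest k >= 1 whose denominator stays <= 12; these approach x as k grows, and every other convergent or intermediate fraction in range is farther away.
Largest k: floor((12 - q_{-1})/q_0) = floor((12 - 0)/1) = 12 (using the seeds p_{-1} = 1, q_{-1} = 0).
That gives (12*7 + 1)/(12*1 + 0) = 85/12.
Compare the errors: |x - 7/1| = |99*1 - 7*14|/(14*1) = 1/14, and |x - 85/12| = |99*12 - 85*14|/(14*12) = 2/168.
Cross-multiplying, 2*14 = 28 < 168 = 1*168, so 2/168 is smaller: the intermediate fraction 85/12 is closer to x than 7/1.

85/12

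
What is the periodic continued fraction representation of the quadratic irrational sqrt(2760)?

Write x_i = (sqrt(2760) + m_i)/d_i with (m_0, d_0) = (0, 1). a_0 = floor(sqrt(2760)) = 52, since 52^2 = 2704 <= 2760 < 2809 = 53^2.
Iterate m_{i+1} = d_i*a_i - m_i, d_{i+1} = (2760 - m_{i+1}^2)/d_i, a_{i+1} = floor((a_0 + m_{i+1})/d_{i+1}):
  m_1 = 1*52 - 0 = 52, d_1 = (2760 - 52^2)/1 = 56/1 = 56, a_1 = floor((52 + 52)/56) = 1.
  m_2 = 56*1 - 52 = 4, d_2 = (2760 - 4^2)/56 = 2744/56 = 49, a_2 = floor((52 + 4)/49) = 1.
  m_3 = 49*1 - 4 = 45, d_3 = (2760 - 45^2)/49 = 735/49 = 15, a_3 = floor((52 + 45)/15) = 6.
  m_4 = 15*6 - 45 = 45, d_4 = (2760 - 45^2)/15 = 735/15 = 49, a_4 = floor((52 + 45)/49) = 1.
  m_5 = 49*1 - 45 = 4, d_5 = (2760 - 4^2)/49 = 2744/49 = 56, a_5 = floor((52 + 4)/56) = 1.
  m_6 = 56*1 - 4 = 52, d_6 = (2760 - 52^2)/56 = 56/56 = 1, a_6 = floor((52 + 52)/1) = 104.
  m_7 = 1*104 - 52 = 52, d_7 = (2760 - 52^2)/1 = 56/1 = 56: (m_7, d_7) = (m_1, d_1) = (52, 56), so from here the quotients repeat a_1, ..., a_6; the period length is 6.
Hence the expansion of sqrt(2760) is a_0 = 52 followed by the repeating block 1, 1, 6, 1, 1, 104 (period 6).

[52; (1, 1, 6, 1, 1, 104)]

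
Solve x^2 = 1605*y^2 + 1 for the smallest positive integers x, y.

(x, y) = (641, 16)

First expand sqrt(1605) as a continued fraction. With x_i = (sqrt(1605) + m_i)/d_i and (m_0, d_0) = (0, 1): a_0 = floor(sqrt(1605)) = 40, since 40^2 = 1600 <= 1605 < 1681 = 41^2.
Iterate m_{i+1} = d_i*a_i - m_i, d_{i+1} = (1605 - m_{i+1}^2)/d_i, a_{i+1} = floor((a_0 + m_{i+1})/d_{i+1}):
  m_1 = 1*40 - 0 = 40, d_1 = (1605 - 40^2)/1 = 5/1 = 5, a_1 = floor((40 + 40)/5) = 16.
  m_2 = 5*16 - 40 = 40, d_2 = (1605 - 40^2)/5 = 5/5 = 1, a_2 = floor((40 + 40)/1) = 80.
  m_3 = 1*80 - 40 = 40, d_3 = (1605 - 40^2)/1 = 5/1 = 5: (m_3, d_3) = (m_1, d_1) = (40, 5), so from here the quotients repeat a_1, a_2; the period length is 2.
So sqrt(1605) = [40; (16, 80)] with period length k = 2.
k is even, so the fundamental solution of x^2 - 1605y^2 = 1 is (p_{k-1}, q_{k-1}) = (p_1, q_1); compute convergents through index 1.
Convergents (p_i = a_i*p_{i-1} + p_{i-2}, q_i = a_i*q_{i-1} + q_{i-2} with p_{-2}=0, p_{-1}=1, q_{-2}=1, q_{-1}=0):
  i=0: a_0=40, p_0 = 40*1 + 0 = 40, q_0 = 40*0 + 1 = 1.
  i=1: a_1=16, p_1 = 16*40 + 1 = 641, q_1 = 16*1 + 0 = 16.
Check: 641^2 - 1605*16^2 = 410881 - 410880 = 1, so (x, y) = (641, 16) solves the equation, and by the theorem it is the least positive solution.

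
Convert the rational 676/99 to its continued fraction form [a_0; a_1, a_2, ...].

Run the Euclidean algorithm on 676 and 99; the successive quotients are the partial quotients a_0, a_1, ... (each step inverts the fractional part left over by the previous one):
  676 = 6*99 + 82, so a_0 = 6.
  99 = 1*82 + 17, so a_1 = 1.
  82 = 4*17 + 14, so a_2 = 4.
  17 = 1*14 + 3, so a_3 = 1.
  14 = 4*3 + 2, so a_4 = 4.
  3 = 1*2 + 1, so a_5 = 1.
  2 = 2*1 + 0, so a_6 = 2.
The remainder reaches 0 after 7 divisions, so the expansion has 7 partial quotients, read off in order.

[6; 1, 4, 1, 4, 1, 2]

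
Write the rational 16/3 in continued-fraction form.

Run the Euclidean algorithm on 16 and 3; the successive quotients are the partial quotients a_0, a_1, ... (each step inverts the fractional part left over by the previous one):
  16 = 5*3 + 1, so a_0 = 5.
  3 = 3*1 + 0, so a_1 = 3.
The remainder reaches 0 after 2 divisions, so the expansion has 2 partial quotients, read off in order.

[5; 3]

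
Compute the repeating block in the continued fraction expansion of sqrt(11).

Write x_i = (sqrt(11) + m_i)/d_i with (m_0, d_0) = (0, 1). a_0 = floor(sqrt(11)) = 3, since 3^2 = 9 <= 11 < 16 = 4^2.
Iterate m_{i+1} = d_i*a_i - m_i, d_{i+1} = (11 - m_{i+1}^2)/d_i, a_{i+1} = floor((a_0 + m_{i+1})/d_{i+1}):
  m_1 = 1*3 - 0 = 3, d_1 = (11 - 3^2)/1 = 2/1 = 2, a_1 = floor((3 + 3)/2) = 3.
  m_2 = 2*3 - 3 = 3, d_2 = (11 - 3^2)/2 = 2/2 = 1, a_2 = floor((3 + 3)/1) = 6.
  m_3 = 1*6 - 3 = 3, d_3 = (11 - 3^2)/1 = 2/1 = 2: (m_3, d_3) = (m_1, d_1) = (3, 2), so from here the quotients repeat a_1, a_2; the period length is 2.
Hence the expansion of sqrt(11) is a_0 = 3 followed by the repeating block 3, 6 (period 2).

[3; (3, 6)]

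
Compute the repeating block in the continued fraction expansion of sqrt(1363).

Write x_i = (sqrt(1363) + m_i)/d_i with (m_0, d_0) = (0, 1). a_0 = floor(sqrt(1363)) = 36, since 36^2 = 1296 <= 1363 < 1369 = 37^2.
Iterate m_{i+1} = d_i*a_i - m_i, d_{i+1} = (1363 - m_{i+1}^2)/d_i, a_{i+1} = floor((a_0 + m_{i+1})/d_{i+1}):
  m_1 = 1*36 - 0 = 36, d_1 = (1363 - 36^2)/1 = 67/1 = 67, a_1 = floor((36 + 36)/67) = 1.
  m_2 = 67*1 - 36 = 31, d_2 = (1363 - 31^2)/67 = 402/67 = 6, a_2 = floor((36 + 31)/6) = 11.
  m_3 = 6*11 - 31 = 35, d_3 = (1363 - 35^2)/6 = 138/6 = 23, a_3 = floor((36 + 35)/23) = 3.
  m_4 = 23*3 - 35 = 34, d_4 = (1363 - 34^2)/23 = 207/23 = 9, a_4 = floor((36 + 34)/9) = 7.
  m_5 = 9*7 - 34 = 29, d_5 = (1363 - 29^2)/9 = 522/9 = 58, a_5 = floor((36 + 29)/58) = 1.
  m_6 = 58*1 - 29 = 29, d_6 = (1363 - 29^2)/58 = 522/58 = 9, a_6 = floor((36 + 29)/9) = 7.
  m_7 = 9*7 - 29 = 34, d_7 = (1363 - 34^2)/9 = 207/9 = 23, a_7 = floor((36 + 34)/23) = 3.
  m_8 = 23*3 - 34 = 35, d_8 = (1363 - 35^2)/23 = 138/23 = 6, a_8 = floor((36 + 35)/6) = 11.
  m_9 = 6*11 - 35 = 31, d_9 = (1363 - 31^2)/6 = 402/6 = 67, a_9 = floor((36 + 31)/67) = 1.
  m_10 = 67*1 - 31 = 36, d_10 = (1363 - 36^2)/67 = 67/67 = 1, a_10 = floor((36 + 36)/1) = 72.
  m_11 = 1*72 - 36 = 36, d_11 = (1363 - 36^2)/1 = 67/1 = 67: (m_11, d_11) = (m_1, d_1) = (36, 67), so from here the quotients repeat a_1, ..., a_10; the period length is 10.
Hence the expansion of sqrt(1363) is a_0 = 36 followed by the repeating block 1, 11, 3, 7, 1, 7, 3, 11, 1, 72 (period 10).

[36; (1, 11, 3, 7, 1, 7, 3, 11, 1, 72)]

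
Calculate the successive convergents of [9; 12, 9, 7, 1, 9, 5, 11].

9/1, 109/12, 990/109, 7039/775, 8029/884, 79300/8731, 404529/44539, 4529119/498660

Using the convergent recurrence p_i = a_i*p_{i-1} + p_{i-2}, q_i = a_i*q_{i-1} + q_{i-2} with p_{-2}=0, p_{-1}=1, q_{-2}=1, q_{-1}=0:
  i=0: a_0=9, p_0 = 9*1 + 0 = 9, q_0 = 9*0 + 1 = 1.
  i=1: a_1=12, p_1 = 12*9 + 1 = 109, q_1 = 12*1 + 0 = 12.
  i=2: a_2=9, p_2 = 9*109 + 9 = 990, q_2 = 9*12 + 1 = 109.
  i=3: a_3=7, p_3 = 7*990 + 109 = 7039, q_3 = 7*109 + 12 = 775.
  i=4: a_4=1, p_4 = 1*7039 + 990 = 8029, q_4 = 1*775 + 109 = 884.
  i=5: a_5=9, p_5 = 9*8029 + 7039 = 79300, q_5 = 9*884 + 775 = 8731.
  i=6: a_6=5, p_6 = 5*79300 + 8029 = 404529, q_6 = 5*8731 + 884 = 44539.
  i=7: a_7=11, p_7 = 11*404529 + 79300 = 4529119, q_7 = 11*44539 + 8731 = 498660.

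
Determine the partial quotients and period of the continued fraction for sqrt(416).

Write x_i = (sqrt(416) + m_i)/d_i with (m_0, d_0) = (0, 1). a_0 = floor(sqrt(416)) = 20, since 20^2 = 400 <= 416 < 441 = 21^2.
Iterate m_{i+1} = d_i*a_i - m_i, d_{i+1} = (416 - m_{i+1}^2)/d_i, a_{i+1} = floor((a_0 + m_{i+1})/d_{i+1}):
  m_1 = 1*20 - 0 = 20, d_1 = (416 - 20^2)/1 = 16/1 = 16, a_1 = floor((20 + 20)/16) = 2.
  m_2 = 16*2 - 20 = 12, d_2 = (416 - 12^2)/16 = 272/16 = 17, a_2 = floor((20 + 12)/17) = 1.
  m_3 = 17*1 - 12 = 5, d_3 = (416 - 5^2)/17 = 391/17 = 23, a_3 = floor((20 + 5)/23) = 1.
  m_4 = 23*1 - 5 = 18, d_4 = (416 - 18^2)/23 = 92/23 = 4, a_4 = floor((20 + 18)/4) = 9.
  m_5 = 4*9 - 18 = 18, d_5 = (416 - 18^2)/4 = 92/4 = 23, a_5 = floor((20 + 18)/23) = 1.
  m_6 = 23*1 - 18 = 5, d_6 = (416 - 5^2)/23 = 391/23 = 17, a_6 = floor((20 + 5)/17) = 1.
  m_7 = 17*1 - 5 = 12, d_7 = (416 - 12^2)/17 = 272/17 = 16, a_7 = floor((20 + 12)/16) = 2.
  m_8 = 16*2 - 12 = 20, d_8 = (416 - 20^2)/16 = 16/16 = 1, a_8 = floor((20 + 20)/1) = 40.
  m_9 = 1*40 - 20 = 20, d_9 = (416 - 20^2)/1 = 16/1 = 16: (m_9, d_9) = (m_1, d_1) = (20, 16), so from here the quotients repeat a_1, ..., a_8; the period length is 8.
Hence the expansion of sqrt(416) is a_0 = 20 followed by the repeating block 2, 1, 1, 9, 1, 1, 2, 40 (period 8).

[20; (2, 1, 1, 9, 1, 1, 2, 40)]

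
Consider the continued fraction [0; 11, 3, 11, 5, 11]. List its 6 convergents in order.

0/1, 1/11, 3/34, 34/385, 173/1959, 1937/21934

Using the convergent recurrence p_i = a_i*p_{i-1} + p_{i-2}, q_i = a_i*q_{i-1} + q_{i-2} with p_{-2}=0, p_{-1}=1, q_{-2}=1, q_{-1}=0:
  i=0: a_0=0, p_0 = 0*1 + 0 = 0, q_0 = 0*0 + 1 = 1.
  i=1: a_1=11, p_1 = 11*0 + 1 = 1, q_1 = 11*1 + 0 = 11.
  i=2: a_2=3, p_2 = 3*1 + 0 = 3, q_2 = 3*11 + 1 = 34.
  i=3: a_3=11, p_3 = 11*3 + 1 = 34, q_3 = 11*34 + 11 = 385.
  i=4: a_4=5, p_4 = 5*34 + 3 = 173, q_4 = 5*385 + 34 = 1959.
  i=5: a_5=11, p_5 = 11*173 + 34 = 1937, q_5 = 11*1959 + 385 = 21934.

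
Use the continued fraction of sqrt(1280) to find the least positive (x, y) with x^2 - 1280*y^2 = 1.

(x, y) = (51841, 1449)

First expand sqrt(1280) as a continued fraction. With x_i = (sqrt(1280) + m_i)/d_i and (m_0, d_0) = (0, 1): a_0 = floor(sqrt(1280)) = 35, since 35^2 = 1225 <= 1280 < 1296 = 36^2.
Iterate m_{i+1} = d_i*a_i - m_i, d_{i+1} = (1280 - m_{i+1}^2)/d_i, a_{i+1} = floor((a_0 + m_{i+1})/d_{i+1}):
  m_1 = 1*35 - 0 = 35, d_1 = (1280 - 35^2)/1 = 55/1 = 55, a_1 = floor((35 + 35)/55) = 1.
  m_2 = 55*1 - 35 = 20, d_2 = (1280 - 20^2)/55 = 880/55 = 16, a_2 = floor((35 + 20)/16) = 3.
  m_3 = 16*3 - 20 = 28, d_3 = (1280 - 28^2)/16 = 496/16 = 31, a_3 = floor((35 + 28)/31) = 2.
  m_4 = 31*2 - 28 = 34, d_4 = (1280 - 34^2)/31 = 124/31 = 4, a_4 = floor((35 + 34)/4) = 17.
  m_5 = 4*17 - 34 = 34, d_5 = (1280 - 34^2)/4 = 124/4 = 31, a_5 = floor((35 + 34)/31) = 2.
  m_6 = 31*2 - 34 = 28, d_6 = (1280 - 28^2)/31 = 496/31 = 16, a_6 = floor((35 + 28)/16) = 3.
  m_7 = 16*3 - 28 = 20, d_7 = (1280 - 20^2)/16 = 880/16 = 55, a_7 = floor((35 + 20)/55) = 1.
  m_8 = 55*1 - 20 = 35, d_8 = (1280 - 35^2)/55 = 55/55 = 1, a_8 = floor((35 + 35)/1) = 70.
  m_9 = 1*70 - 35 = 35, d_9 = (1280 - 35^2)/1 = 55/1 = 55: (m_9, d_9) = (m_1, d_1) = (35, 55), so from here the quotients repeat a_1, ..., a_8; the period length is 8.
So sqrt(1280) = [35; (1, 3, 2, 17, 2, 3, 1, 70)] with period length k = 8.
k is even, so the fundamental solution of x^2 - 1280y^2 = 1 is (p_{k-1}, q_{k-1}) = (p_7, q_7); compute convergents through index 7.
Convergents (p_i = a_i*p_{i-1} + p_{i-2}, q_i = a_i*q_{i-1} + q_{i-2} with p_{-2}=0, p_{-1}=1, q_{-2}=1, q_{-1}=0):
  i=0: a_0=35, p_0 = 35*1 + 0 = 35, q_0 = 35*0 + 1 = 1.
  i=1: a_1=1, p_1 = 1*35 + 1 = 36, q_1 = 1*1 + 0 = 1.
  i=2: a_2=3, p_2 = 3*36 + 35 = 143, q_2 = 3*1 + 1 = 4.
  i=3: a_3=2, p_3 = 2*143 + 36 = 322, q_3 = 2*4 + 1 = 9.
  i=4: a_4=17, p_4 = 17*322 + 143 = 5617, q_4 = 17*9 + 4 = 157.
  i=5: a_5=2, p_5 = 2*5617 + 322 = 11556, q_5 = 2*157 + 9 = 323.
  i=6: a_6=3, p_6 = 3*11556 + 5617 = 40285, q_6 = 3*323 + 157 = 1126.
  i=7: a_7=1, p_7 = 1*40285 + 11556 = 51841, q_7 = 1*1126 + 323 = 1449.
Check: 51841^2 - 1280*1449^2 = 2687489281 - 2687489280 = 1, so (x, y) = (51841, 1449) solves the equation, and by the theorem it is the least positive solution.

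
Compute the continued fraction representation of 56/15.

[3; 1, 2, 1, 3]

Run the Euclidean algorithm on 56 and 15; the successive quotients are the partial quotients a_0, a_1, ... (each step inverts the fractional part left over by the previous one):
  56 = 3*15 + 11, so a_0 = 3.
  15 = 1*11 + 4, so a_1 = 1.
  11 = 2*4 + 3, so a_2 = 2.
  4 = 1*3 + 1, so a_3 = 1.
  3 = 3*1 + 0, so a_4 = 3.
The remainder reaches 0 after 5 divisions, so the expansion has 5 partial quotients, read off in order.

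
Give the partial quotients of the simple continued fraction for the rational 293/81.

Run the Euclidean algorithm on 293 and 81; the successive quotients are the partial quotients a_0, a_1, ... (each step inverts the fractional part left over by the previous one):
  293 = 3*81 + 50, so a_0 = 3.
  81 = 1*50 + 31, so a_1 = 1.
  50 = 1*31 + 19, so a_2 = 1.
  31 = 1*19 + 12, so a_3 = 1.
  19 = 1*12 + 7, so a_4 = 1.
  12 = 1*7 + 5, so a_5 = 1.
  7 = 1*5 + 2, so a_6 = 1.
  5 = 2*2 + 1, so a_7 = 2.
  2 = 2*1 + 0, so a_8 = 2.
The remainder reaches 0 after 9 divisions, so the expansion has 9 partial quotients, read off in order.

[3; 1, 1, 1, 1, 1, 1, 2, 2]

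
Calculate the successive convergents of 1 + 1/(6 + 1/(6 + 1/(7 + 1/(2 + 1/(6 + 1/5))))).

1/1, 7/6, 43/37, 308/265, 659/567, 4262/3667, 21969/18902

Using the convergent recurrence p_i = a_i*p_{i-1} + p_{i-2}, q_i = a_i*q_{i-1} + q_{i-2} with p_{-2}=0, p_{-1}=1, q_{-2}=1, q_{-1}=0:
  i=0: a_0=1, p_0 = 1*1 + 0 = 1, q_0 = 1*0 + 1 = 1.
  i=1: a_1=6, p_1 = 6*1 + 1 = 7, q_1 = 6*1 + 0 = 6.
  i=2: a_2=6, p_2 = 6*7 + 1 = 43, q_2 = 6*6 + 1 = 37.
  i=3: a_3=7, p_3 = 7*43 + 7 = 308, q_3 = 7*37 + 6 = 265.
  i=4: a_4=2, p_4 = 2*308 + 43 = 659, q_4 = 2*265 + 37 = 567.
  i=5: a_5=6, p_5 = 6*659 + 308 = 4262, q_5 = 6*567 + 265 = 3667.
  i=6: a_6=5, p_6 = 5*4262 + 659 = 21969, q_6 = 5*3667 + 567 = 18902.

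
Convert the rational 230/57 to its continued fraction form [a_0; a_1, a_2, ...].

Run the Euclidean algorithm on 230 and 57; the successive quotients are the partial quotients a_0, a_1, ... (each step inverts the fractional part left over by the previous one):
  230 = 4*57 + 2, so a_0 = 4.
  57 = 28*2 + 1, so a_1 = 28.
  2 = 2*1 + 0, so a_2 = 2.
The remainder reaches 0 after 3 divisions, so the expansion has 3 partial quotients, read off in order.

[4; 28, 2]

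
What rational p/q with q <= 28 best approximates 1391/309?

Expand x = 1391/309 as a continued fraction with the Euclidean algorithm:
  1391 = 4*309 + 155, so a_0 = 4.
  309 = 1*155 + 154, so a_1 = 1.
  155 = 1*154 + 1, so a_2 = 1.
  154 = 154*1 + 0, so a_3 = 154.
so x = [4; 1, 1, 154].
Convergents (p_i = a_i*p_{i-1} + p_{i-2}, q_i = a_i*q_{i-1} + q_{i-2} with p_{-2}=0, p_{-1}=1, q_{-2}=1, q_{-1}=0), until the denominator exceeds 28:
  i=0: a_0=4, p_0 = 4*1 + 0 = 4, q_0 = 4*0 + 1 = 1.
  i=1: a_1=1, p_1 = 1*4 + 1 = 5, q_1 = 1*1 + 0 = 1.
  i=2: a_2=1, p_2 = 1*5 + 4 = 9, q_2 = 1*1 + 1 = 2.
  i=3: a_3=154, p_3 = 154*9 + 5 = 1391, q_3 = 154*2 + 1 = 309.
q_3 = 309 > 28, so the last convergent with denominator <= 28 is p_2/q_2 = 9/2.
The closest fraction with denominator <= 28 is either p_2/q_2 or the intermediate fraction (k*p_2 + p_1)/(k*q_2 + q_1) with the largest k >= 1 whose denominator stays <= 28; these approach x as k grows, and every other convergent or intermediate fraction in range is farther away.
Largest k: floor((28 - q_1)/q_2) = floor((28 - 1)/2) = 13.
That gives (13*9 + 5)/(13*2 + 1) = 122/27.
Compare the errors: |x - 9/2| = |1391*2 - 9*309|/(309*2) = 1/618, and |x - 122/27| = |1391*27 - 122*309|/(309*27) = 141/8343.
Cross-multiplying, 1*8343 = 8343 < 87138 = 141*618, so 1/618 is smaller: the convergent 9/2 is closer to x than 122/27.

9/2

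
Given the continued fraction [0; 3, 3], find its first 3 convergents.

0/1, 1/3, 3/10

Using the convergent recurrence p_i = a_i*p_{i-1} + p_{i-2}, q_i = a_i*q_{i-1} + q_{i-2} with p_{-2}=0, p_{-1}=1, q_{-2}=1, q_{-1}=0:
  i=0: a_0=0, p_0 = 0*1 + 0 = 0, q_0 = 0*0 + 1 = 1.
  i=1: a_1=3, p_1 = 3*0 + 1 = 1, q_1 = 3*1 + 0 = 3.
  i=2: a_2=3, p_2 = 3*1 + 0 = 3, q_2 = 3*3 + 1 = 10.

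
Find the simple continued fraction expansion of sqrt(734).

[27; (10, 1, 4, 1, 1, 26, 1, 1, 4, 1, 10, 54)]

Write x_i = (sqrt(734) + m_i)/d_i with (m_0, d_0) = (0, 1). a_0 = floor(sqrt(734)) = 27, since 27^2 = 729 <= 734 < 784 = 28^2.
Iterate m_{i+1} = d_i*a_i - m_i, d_{i+1} = (734 - m_{i+1}^2)/d_i, a_{i+1} = floor((a_0 + m_{i+1})/d_{i+1}):
  m_1 = 1*27 - 0 = 27, d_1 = (734 - 27^2)/1 = 5/1 = 5, a_1 = floor((27 + 27)/5) = 10.
  m_2 = 5*10 - 27 = 23, d_2 = (734 - 23^2)/5 = 205/5 = 41, a_2 = floor((27 + 23)/41) = 1.
  m_3 = 41*1 - 23 = 18, d_3 = (734 - 18^2)/41 = 410/41 = 10, a_3 = floor((27 + 18)/10) = 4.
  m_4 = 10*4 - 18 = 22, d_4 = (734 - 22^2)/10 = 250/10 = 25, a_4 = floor((27 + 22)/25) = 1.
  m_5 = 25*1 - 22 = 3, d_5 = (734 - 3^2)/25 = 725/25 = 29, a_5 = floor((27 + 3)/29) = 1.
  m_6 = 29*1 - 3 = 26, d_6 = (734 - 26^2)/29 = 58/29 = 2, a_6 = floor((27 + 26)/2) = 26.
  m_7 = 2*26 - 26 = 26, d_7 = (734 - 26^2)/2 = 58/2 = 29, a_7 = floor((27 + 26)/29) = 1.
  m_8 = 29*1 - 26 = 3, d_8 = (734 - 3^2)/29 = 725/29 = 25, a_8 = floor((27 + 3)/25) = 1.
  m_9 = 25*1 - 3 = 22, d_9 = (734 - 22^2)/25 = 250/25 = 10, a_9 = floor((27 + 22)/10) = 4.
  m_10 = 10*4 - 22 = 18, d_10 = (734 - 18^2)/10 = 410/10 = 41, a_10 = floor((27 + 18)/41) = 1.
  m_11 = 41*1 - 18 = 23, d_11 = (734 - 23^2)/41 = 205/41 = 5, a_11 = floor((27 + 23)/5) = 10.
  m_12 = 5*10 - 23 = 27, d_12 = (734 - 27^2)/5 = 5/5 = 1, a_12 = floor((27 + 27)/1) = 54.
  m_13 = 1*54 - 27 = 27, d_13 = (734 - 27^2)/1 = 5/1 = 5: (m_13, d_13) = (m_1, d_1) = (27, 5), so from here the quotients repeat a_1, ..., a_12; the period length is 12.
Hence the expansion of sqrt(734) is a_0 = 27 followed by the repeating block 10, 1, 4, 1, 1, 26, 1, 1, 4, 1, 10, 54 (period 12).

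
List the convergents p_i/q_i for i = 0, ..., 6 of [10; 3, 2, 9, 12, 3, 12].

10/1, 31/3, 72/7, 679/66, 8220/799, 25339/2463, 312288/30355

Using the convergent recurrence p_i = a_i*p_{i-1} + p_{i-2}, q_i = a_i*q_{i-1} + q_{i-2} with p_{-2}=0, p_{-1}=1, q_{-2}=1, q_{-1}=0:
  i=0: a_0=10, p_0 = 10*1 + 0 = 10, q_0 = 10*0 + 1 = 1.
  i=1: a_1=3, p_1 = 3*10 + 1 = 31, q_1 = 3*1 + 0 = 3.
  i=2: a_2=2, p_2 = 2*31 + 10 = 72, q_2 = 2*3 + 1 = 7.
  i=3: a_3=9, p_3 = 9*72 + 31 = 679, q_3 = 9*7 + 3 = 66.
  i=4: a_4=12, p_4 = 12*679 + 72 = 8220, q_4 = 12*66 + 7 = 799.
  i=5: a_5=3, p_5 = 3*8220 + 679 = 25339, q_5 = 3*799 + 66 = 2463.
  i=6: a_6=12, p_6 = 12*25339 + 8220 = 312288, q_6 = 12*2463 + 799 = 30355.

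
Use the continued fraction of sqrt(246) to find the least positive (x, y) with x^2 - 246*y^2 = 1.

(x, y) = (88805, 5662)

First expand sqrt(246) as a continued fraction. With x_i = (sqrt(246) + m_i)/d_i and (m_0, d_0) = (0, 1): a_0 = floor(sqrt(246)) = 15, since 15^2 = 225 <= 246 < 256 = 16^2.
Iterate m_{i+1} = d_i*a_i - m_i, d_{i+1} = (246 - m_{i+1}^2)/d_i, a_{i+1} = floor((a_0 + m_{i+1})/d_{i+1}):
  m_1 = 1*15 - 0 = 15, d_1 = (246 - 15^2)/1 = 21/1 = 21, a_1 = floor((15 + 15)/21) = 1.
  m_2 = 21*1 - 15 = 6, d_2 = (246 - 6^2)/21 = 210/21 = 10, a_2 = floor((15 + 6)/10) = 2.
  m_3 = 10*2 - 6 = 14, d_3 = (246 - 14^2)/10 = 50/10 = 5, a_3 = floor((15 + 14)/5) = 5.
  m_4 = 5*5 - 14 = 11, d_4 = (246 - 11^2)/5 = 125/5 = 25, a_4 = floor((15 + 11)/25) = 1.
  m_5 = 25*1 - 11 = 14, d_5 = (246 - 14^2)/25 = 50/25 = 2, a_5 = floor((15 + 14)/2) = 14.
  m_6 = 2*14 - 14 = 14, d_6 = (246 - 14^2)/2 = 50/2 = 25, a_6 = floor((15 + 14)/25) = 1.
  m_7 = 25*1 - 14 = 11, d_7 = (246 - 11^2)/25 = 125/25 = 5, a_7 = floor((15 + 11)/5) = 5.
  m_8 = 5*5 - 11 = 14, d_8 = (246 - 14^2)/5 = 50/5 = 10, a_8 = floor((15 + 14)/10) = 2.
  m_9 = 10*2 - 14 = 6, d_9 = (246 - 6^2)/10 = 210/10 = 21, a_9 = floor((15 + 6)/21) = 1.
  m_10 = 21*1 - 6 = 15, d_10 = (246 - 15^2)/21 = 21/21 = 1, a_10 = floor((15 + 15)/1) = 30.
  m_11 = 1*30 - 15 = 15, d_11 = (246 - 15^2)/1 = 21/1 = 21: (m_11, d_11) = (m_1, d_1) = (15, 21), so from here the quotients repeat a_1, ..., a_10; the period length is 10.
So sqrt(246) = [15; (1, 2, 5, 1, 14, 1, 5, 2, 1, 30)] with period length k = 10.
k is even, so the fundamental solution of x^2 - 246y^2 = 1 is (p_{k-1}, q_{k-1}) = (p_9, q_9); compute convergents through index 9.
Convergents (p_i = a_i*p_{i-1} + p_{i-2}, q_i = a_i*q_{i-1} + q_{i-2} with p_{-2}=0, p_{-1}=1, q_{-2}=1, q_{-1}=0):
  i=0: a_0=15, p_0 = 15*1 + 0 = 15, q_0 = 15*0 + 1 = 1.
  i=1: a_1=1, p_1 = 1*15 + 1 = 16, q_1 = 1*1 + 0 = 1.
  i=2: a_2=2, p_2 = 2*16 + 15 = 47, q_2 = 2*1 + 1 = 3.
  i=3: a_3=5, p_3 = 5*47 + 16 = 251, q_3 = 5*3 + 1 = 16.
  i=4: a_4=1, p_4 = 1*251 + 47 = 298, q_4 = 1*16 + 3 = 19.
  i=5: a_5=14, p_5 = 14*298 + 251 = 4423, q_5 = 14*19 + 16 = 282.
  i=6: a_6=1, p_6 = 1*4423 + 298 = 4721, q_6 = 1*282 + 19 = 301.
  i=7: a_7=5, p_7 = 5*4721 + 4423 = 28028, q_7 = 5*301 + 282 = 1787.
  i=8: a_8=2, p_8 = 2*28028 + 4721 = 60777, q_8 = 2*1787 + 301 = 3875.
  i=9: a_9=1, p_9 = 1*60777 + 28028 = 88805, q_9 = 1*3875 + 1787 = 5662.
Check: 88805^2 - 246*5662^2 = 7886328025 - 7886328024 = 1, so (x, y) = (88805, 5662) solves the equation, and by the theorem it is the least positive solution.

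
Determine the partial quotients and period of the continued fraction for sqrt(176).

Write x_i = (sqrt(176) + m_i)/d_i with (m_0, d_0) = (0, 1). a_0 = floor(sqrt(176)) = 13, since 13^2 = 169 <= 176 < 196 = 14^2.
Iterate m_{i+1} = d_i*a_i - m_i, d_{i+1} = (176 - m_{i+1}^2)/d_i, a_{i+1} = floor((a_0 + m_{i+1})/d_{i+1}):
  m_1 = 1*13 - 0 = 13, d_1 = (176 - 13^2)/1 = 7/1 = 7, a_1 = floor((13 + 13)/7) = 3.
  m_2 = 7*3 - 13 = 8, d_2 = (176 - 8^2)/7 = 112/7 = 16, a_2 = floor((13 + 8)/16) = 1.
  m_3 = 16*1 - 8 = 8, d_3 = (176 - 8^2)/16 = 112/16 = 7, a_3 = floor((13 + 8)/7) = 3.
  m_4 = 7*3 - 8 = 13, d_4 = (176 - 13^2)/7 = 7/7 = 1, a_4 = floor((13 + 13)/1) = 26.
  m_5 = 1*26 - 13 = 13, d_5 = (176 - 13^2)/1 = 7/1 = 7: (m_5, d_5) = (m_1, d_1) = (13, 7), so from here the quotients repeat a_1, ..., a_4; the period length is 4.
Hence the expansion of sqrt(176) is a_0 = 13 followed by the repeating block 3, 1, 3, 26 (period 4).

[13; (3, 1, 3, 26)]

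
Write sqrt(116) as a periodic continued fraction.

[10; (1, 3, 2, 1, 4, 1, 2, 3, 1, 20)]

Write x_i = (sqrt(116) + m_i)/d_i with (m_0, d_0) = (0, 1). a_0 = floor(sqrt(116)) = 10, since 10^2 = 100 <= 116 < 121 = 11^2.
Iterate m_{i+1} = d_i*a_i - m_i, d_{i+1} = (116 - m_{i+1}^2)/d_i, a_{i+1} = floor((a_0 + m_{i+1})/d_{i+1}):
  m_1 = 1*10 - 0 = 10, d_1 = (116 - 10^2)/1 = 16/1 = 16, a_1 = floor((10 + 10)/16) = 1.
  m_2 = 16*1 - 10 = 6, d_2 = (116 - 6^2)/16 = 80/16 = 5, a_2 = floor((10 + 6)/5) = 3.
  m_3 = 5*3 - 6 = 9, d_3 = (116 - 9^2)/5 = 35/5 = 7, a_3 = floor((10 + 9)/7) = 2.
  m_4 = 7*2 - 9 = 5, d_4 = (116 - 5^2)/7 = 91/7 = 13, a_4 = floor((10 + 5)/13) = 1.
  m_5 = 13*1 - 5 = 8, d_5 = (116 - 8^2)/13 = 52/13 = 4, a_5 = floor((10 + 8)/4) = 4.
  m_6 = 4*4 - 8 = 8, d_6 = (116 - 8^2)/4 = 52/4 = 13, a_6 = floor((10 + 8)/13) = 1.
  m_7 = 13*1 - 8 = 5, d_7 = (116 - 5^2)/13 = 91/13 = 7, a_7 = floor((10 + 5)/7) = 2.
  m_8 = 7*2 - 5 = 9, d_8 = (116 - 9^2)/7 = 35/7 = 5, a_8 = floor((10 + 9)/5) = 3.
  m_9 = 5*3 - 9 = 6, d_9 = (116 - 6^2)/5 = 80/5 = 16, a_9 = floor((10 + 6)/16) = 1.
  m_10 = 16*1 - 6 = 10, d_10 = (116 - 10^2)/16 = 16/16 = 1, a_10 = floor((10 + 10)/1) = 20.
  m_11 = 1*20 - 10 = 10, d_11 = (116 - 10^2)/1 = 16/1 = 16: (m_11, d_11) = (m_1, d_1) = (10, 16), so from here the quotients repeat a_1, ..., a_10; the period length is 10.
Hence the expansion of sqrt(116) is a_0 = 10 followed by the repeating block 1, 3, 2, 1, 4, 1, 2, 3, 1, 20 (period 10).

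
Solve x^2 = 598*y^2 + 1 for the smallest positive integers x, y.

(x, y) = (1574351, 64380)

First expand sqrt(598) as a continued fraction. With x_i = (sqrt(598) + m_i)/d_i and (m_0, d_0) = (0, 1): a_0 = floor(sqrt(598)) = 24, since 24^2 = 576 <= 598 < 625 = 25^2.
Iterate m_{i+1} = d_i*a_i - m_i, d_{i+1} = (598 - m_{i+1}^2)/d_i, a_{i+1} = floor((a_0 + m_{i+1})/d_{i+1}):
  m_1 = 1*24 - 0 = 24, d_1 = (598 - 24^2)/1 = 22/1 = 22, a_1 = floor((24 + 24)/22) = 2.
  m_2 = 22*2 - 24 = 20, d_2 = (598 - 20^2)/22 = 198/22 = 9, a_2 = floor((24 + 20)/9) = 4.
  m_3 = 9*4 - 20 = 16, d_3 = (598 - 16^2)/9 = 342/9 = 38, a_3 = floor((24 + 16)/38) = 1.
  m_4 = 38*1 - 16 = 22, d_4 = (598 - 22^2)/38 = 114/38 = 3, a_4 = floor((24 + 22)/3) = 15.
  m_5 = 3*15 - 22 = 23, d_5 = (598 - 23^2)/3 = 69/3 = 23, a_5 = floor((24 + 23)/23) = 2.
  m_6 = 23*2 - 23 = 23, d_6 = (598 - 23^2)/23 = 69/23 = 3, a_6 = floor((24 + 23)/3) = 15.
  m_7 = 3*15 - 23 = 22, d_7 = (598 - 22^2)/3 = 114/3 = 38, a_7 = floor((24 + 22)/38) = 1.
  m_8 = 38*1 - 22 = 16, d_8 = (598 - 16^2)/38 = 342/38 = 9, a_8 = floor((24 + 16)/9) = 4.
  m_9 = 9*4 - 16 = 20, d_9 = (598 - 20^2)/9 = 198/9 = 22, a_9 = floor((24 + 20)/22) = 2.
  m_10 = 22*2 - 20 = 24, d_10 = (598 - 24^2)/22 = 22/22 = 1, a_10 = floor((24 + 24)/1) = 48.
  m_11 = 1*48 - 24 = 24, d_11 = (598 - 24^2)/1 = 22/1 = 22: (m_11, d_11) = (m_1, d_1) = (24, 22), so from here the quotients repeat a_1, ..., a_10; the period length is 10.
So sqrt(598) = [24; (2, 4, 1, 15, 2, 15, 1, 4, 2, 48)] with period length k = 10.
k is even, so the fundamental solution of x^2 - 598y^2 = 1 is (p_{k-1}, q_{k-1}) = (p_9, q_9); compute convergents through index 9.
Convergents (p_i = a_i*p_{i-1} + p_{i-2}, q_i = a_i*q_{i-1} + q_{i-2} with p_{-2}=0, p_{-1}=1, q_{-2}=1, q_{-1}=0):
  i=0: a_0=24, p_0 = 24*1 + 0 = 24, q_0 = 24*0 + 1 = 1.
  i=1: a_1=2, p_1 = 2*24 + 1 = 49, q_1 = 2*1 + 0 = 2.
  i=2: a_2=4, p_2 = 4*49 + 24 = 220, q_2 = 4*2 + 1 = 9.
  i=3: a_3=1, p_3 = 1*220 + 49 = 269, q_3 = 1*9 + 2 = 11.
  i=4: a_4=15, p_4 = 15*269 + 220 = 4255, q_4 = 15*11 + 9 = 174.
  i=5: a_5=2, p_5 = 2*4255 + 269 = 8779, q_5 = 2*174 + 11 = 359.
  i=6: a_6=15, p_6 = 15*8779 + 4255 = 135940, q_6 = 15*359 + 174 = 5559.
  i=7: a_7=1, p_7 = 1*135940 + 8779 = 144719, q_7 = 1*5559 + 359 = 5918.
  i=8: a_8=4, p_8 = 4*144719 + 135940 = 714816, q_8 = 4*5918 + 5559 = 29231.
  i=9: a_9=2, p_9 = 2*714816 + 144719 = 1574351, q_9 = 2*29231 + 5918 = 64380.
Check: 1574351^2 - 598*64380^2 = 2478581071201 - 2478581071200 = 1, so (x, y) = (1574351, 64380) solves the equation, and by the theorem it is the least positive solution.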